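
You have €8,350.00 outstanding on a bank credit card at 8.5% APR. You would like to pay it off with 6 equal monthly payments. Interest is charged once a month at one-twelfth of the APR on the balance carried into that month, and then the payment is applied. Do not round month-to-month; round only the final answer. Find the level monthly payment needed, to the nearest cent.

€1,426.37

Monthly rate r = 8.5%/12 = 0.708333% = 0.00708333.
Level-payment amortization: P = B₀·r / (1 − (1+r)^(−n)) = 8350.00·0.00708333 / (1 − 1.00708^(−6)).
Denominator 1 − (1+r)^(−6) = 0.0414659436.
P = 59.1458 / 0.0414659436 ≈ 1426.37.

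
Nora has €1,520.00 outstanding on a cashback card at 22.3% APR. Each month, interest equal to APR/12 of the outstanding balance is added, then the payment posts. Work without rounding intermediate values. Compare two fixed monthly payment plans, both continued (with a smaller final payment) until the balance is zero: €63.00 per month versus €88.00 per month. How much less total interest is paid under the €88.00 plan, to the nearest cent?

€185.32

Monthly rate r = 22.3%/12 = 1.85833% = 0.0185833.
At €63.00/mo: n = ⌈−ln(1 − rB₀/P)/ln(1+r)⌉ = 33 payments (last €19.46); total interest = total paid − €1,520.00 = €515.46.
At €88.00/mo: 22 payments (last €2.14); total interest €330.14.
Interest saved = €515.46 − €330.14 = €185.32.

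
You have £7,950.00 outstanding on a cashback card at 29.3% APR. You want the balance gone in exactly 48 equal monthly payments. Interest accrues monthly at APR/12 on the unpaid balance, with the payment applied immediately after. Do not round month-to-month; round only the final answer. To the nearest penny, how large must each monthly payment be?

£283.02

Monthly rate r = 29.3%/12 = 2.44167% = 0.0244167.
Level-payment amortization: P = B₀·r / (1 − (1+r)^(−n)) = 7950.00·0.0244167 / (1 − 1.02442^(−48)).
Denominator 1 − (1+r)^(−48) = 0.685861264.
P = 194.113 / 0.685861264 ≈ 283.02.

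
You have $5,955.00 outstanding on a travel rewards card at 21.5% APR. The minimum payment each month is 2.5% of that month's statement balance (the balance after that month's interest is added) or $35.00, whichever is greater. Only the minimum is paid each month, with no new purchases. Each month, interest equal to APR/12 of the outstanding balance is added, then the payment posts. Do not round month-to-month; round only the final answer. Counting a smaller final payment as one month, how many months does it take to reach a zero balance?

Monthly rate r = 21.5%/12 = 1.79167% = 0.0179167.
While 2.5% of the post-interest balance exceeds $35.00, each month B ← (B·(1+r))·(1 − 0.025), i.e. B shrinks by the factor (1+r)·0.975 = 0.99247.
This holds for months 1–194. Entering month 195 the balance is $1,373.88; 2.5% of the post-interest balance is now below $35.00, so the flat $35.00 minimum applies from here.
From month 195 a fixed $35.00 at rate r clears $1,373.88 in 69 more payments. Total: 194 + 69 = 263 months.

263 months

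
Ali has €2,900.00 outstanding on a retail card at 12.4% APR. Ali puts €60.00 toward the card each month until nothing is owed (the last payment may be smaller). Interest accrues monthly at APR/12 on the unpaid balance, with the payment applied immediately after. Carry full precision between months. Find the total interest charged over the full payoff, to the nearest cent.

€1,139.07

Monthly rate r = 12.4%/12 = 1.03333% = 0.0103333.
Payoff takes n = ⌈−ln(1 − rB₀/P)/ln(1+r)⌉ = ⌈67.317⌉ = 68 payments; the last is €19.07.
Total paid = 67·€60.00 + €19.07 = €4,039.07.
Total interest = total paid − principal = €4,039.07 − €2,900.00 = €1,139.07.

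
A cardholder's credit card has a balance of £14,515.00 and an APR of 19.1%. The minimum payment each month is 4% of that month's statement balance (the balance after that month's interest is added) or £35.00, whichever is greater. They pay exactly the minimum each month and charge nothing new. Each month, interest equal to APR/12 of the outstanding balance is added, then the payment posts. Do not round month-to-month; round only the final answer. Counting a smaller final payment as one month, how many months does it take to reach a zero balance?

145 months

Monthly rate r = 19.1%/12 = 1.59167% = 0.0159167.
While 4% of the post-interest balance exceeds £35.00, each month B ← (B·(1+r))·(1 − 0.04), i.e. B shrinks by the factor (1+r)·0.96 = 0.97528.
This holds for months 1–113. Entering month 114 the balance is £857.89; 4% of the post-interest balance is now below £35.00, so the flat £35.00 minimum applies from here.
From month 114 a fixed £35.00 at rate r clears £857.89 in 32 more payments. Total: 113 + 32 = 145 months.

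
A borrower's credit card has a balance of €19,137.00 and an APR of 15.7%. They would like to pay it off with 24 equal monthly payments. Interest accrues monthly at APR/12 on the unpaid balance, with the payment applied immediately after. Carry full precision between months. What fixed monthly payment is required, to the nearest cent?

€934.27

Monthly rate r = 15.7%/12 = 1.30833% = 0.0130833.
Level-payment amortization: P = B₀·r / (1 − (1+r)^(−n)) = 19137.00·0.0130833 / (1 − 1.01308^(−24)).
Denominator 1 − (1+r)^(−24) = 0.26799187.
P = 250.376 / 0.26799187 ≈ 934.27.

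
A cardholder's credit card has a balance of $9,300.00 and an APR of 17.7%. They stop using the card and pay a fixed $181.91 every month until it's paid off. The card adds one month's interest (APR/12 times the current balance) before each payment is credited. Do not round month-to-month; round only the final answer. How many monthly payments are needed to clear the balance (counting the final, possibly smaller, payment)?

96 months

Monthly rate r = 17.7%/12 = 1.475% = 0.01475.
Recurrence: B ← B·(1+r) − $181.91.
Month 1: interest $137.17; balance after payment $9,255.26.
Month 2: interest $136.52; balance after payment $9,209.87.
Closed form: n = −ln(1 − rB₀/P)/ln(1+r) = −ln(0.24592)/ln(1.01475) ≈ 95.802, so the balance reaches zero during payment 96.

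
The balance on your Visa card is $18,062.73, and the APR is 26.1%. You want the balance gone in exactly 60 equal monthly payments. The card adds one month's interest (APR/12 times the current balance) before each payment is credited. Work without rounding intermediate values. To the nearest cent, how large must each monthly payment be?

$541.88

Monthly rate r = 26.1%/12 = 2.175% = 0.02175.
Level-payment amortization: P = B₀·r / (1 − (1+r)^(−n)) = 18062.73·0.02175 / (1 − 1.02175^(−60)).
Denominator 1 − (1+r)^(−60) = 0.725007267.
P = 392.864 / 0.725007267 ≈ 541.88.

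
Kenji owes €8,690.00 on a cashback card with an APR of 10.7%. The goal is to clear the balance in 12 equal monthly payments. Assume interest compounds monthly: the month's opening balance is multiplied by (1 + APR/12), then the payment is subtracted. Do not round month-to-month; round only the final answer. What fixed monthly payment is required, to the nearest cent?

€766.82

Monthly rate r = 10.7%/12 = 0.891667% = 0.00891667.
Level-payment amortization: P = B₀·r / (1 − (1+r)^(−n)) = 8690.00·0.00891667 / (1 − 1.00892^(−12)).
Denominator 1 − (1+r)^(−12) = 0.101048123.
P = 77.4858 / 0.101048123 ≈ 766.82.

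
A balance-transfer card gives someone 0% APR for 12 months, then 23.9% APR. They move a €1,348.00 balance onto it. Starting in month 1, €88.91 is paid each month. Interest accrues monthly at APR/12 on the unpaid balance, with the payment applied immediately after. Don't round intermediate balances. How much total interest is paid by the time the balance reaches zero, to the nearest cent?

Promo months 1–12 at r₀ = 0%/12 = 0; months 13+ at r₁ = 23.9%/12 = 0.0199167.
After month 12 (no interest yet): B = €1,348.00 − 12·€88.91 = €281.08.
Then at r₁ with €88.91/mo: n₂ = −ln(1 − r₁·B/P)/ln(1+r₁) ≈ 3.30 → 4 more payments.
Total paid = 15·€88.91 + €26.65 = €1,360.30; interest = €1,360.30 − €1,348.00 = €12.30.

€12.30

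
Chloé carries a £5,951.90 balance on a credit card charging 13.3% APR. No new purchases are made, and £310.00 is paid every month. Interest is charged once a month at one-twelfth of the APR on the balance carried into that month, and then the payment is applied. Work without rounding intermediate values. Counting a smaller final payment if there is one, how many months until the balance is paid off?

22 months

Monthly rate r = 13.3%/12 = 1.10833% = 0.0110833.
Recurrence: B ← B·(1+r) − £310.00.
Month 1: interest £65.97; balance after payment £5,707.87.
Month 2: interest £63.26; balance after payment £5,461.13.
Closed form: n = −ln(1 − rB₀/P)/ln(1+r) = −ln(0.7872)/ln(1.01108) ≈ 21.708, so the balance reaches zero during payment 22.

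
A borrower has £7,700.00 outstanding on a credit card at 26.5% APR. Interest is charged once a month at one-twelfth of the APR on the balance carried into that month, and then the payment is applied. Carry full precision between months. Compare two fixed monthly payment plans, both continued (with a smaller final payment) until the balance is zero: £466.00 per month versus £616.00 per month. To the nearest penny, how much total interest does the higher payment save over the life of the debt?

£575.09

Monthly rate r = 26.5%/12 = 2.20833% = 0.0220833.
At £466.00/mo: n = ⌈−ln(1 − rB₀/P)/ln(1+r)⌉ = 21 payments (last £365.81); total interest = total paid − £7,700.00 = £1,985.81.
At £616.00/mo: 15 payments (last £486.72); total interest £1,410.72.
Interest saved = £1,985.81 − £1,410.72 = £575.09.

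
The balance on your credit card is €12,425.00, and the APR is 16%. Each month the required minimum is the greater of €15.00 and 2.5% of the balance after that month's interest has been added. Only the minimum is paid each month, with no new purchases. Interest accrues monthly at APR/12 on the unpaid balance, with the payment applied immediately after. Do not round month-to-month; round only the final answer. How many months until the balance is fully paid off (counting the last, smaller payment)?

309 months

Monthly rate r = 16%/12 = 1.33333% = 0.0133333.
While 2.5% of the post-interest balance exceeds €15.00, each month B ← (B·(1+r))·(1 − 0.025), i.e. B shrinks by the factor (1+r)·0.975 = 0.988.
This holds for months 1–253. Entering month 254 the balance is €585.87; 2.5% of the post-interest balance is now below €15.00, so the flat €15.00 minimum applies from here.
From month 254 a fixed €15.00 at rate r clears €585.87 in 56 more payments. Total: 253 + 56 = 309 months.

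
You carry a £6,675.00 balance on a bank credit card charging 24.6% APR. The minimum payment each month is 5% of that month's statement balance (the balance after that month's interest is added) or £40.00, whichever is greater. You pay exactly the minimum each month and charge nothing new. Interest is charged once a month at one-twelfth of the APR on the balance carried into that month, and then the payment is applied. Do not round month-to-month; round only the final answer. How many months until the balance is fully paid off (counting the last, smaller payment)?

95 months

Monthly rate r = 24.6%/12 = 2.05% = 0.0205.
While 5% of the post-interest balance exceeds £40.00, each month B ← (B·(1+r))·(1 − 0.05), i.e. B shrinks by the factor (1+r)·0.95 = 0.96947.
This holds for months 1–70. Entering month 71 the balance is £762.10; 5% of the post-interest balance is now below £40.00, so the flat £40.00 minimum applies from here.
From month 71 a fixed £40.00 at rate r clears £762.10 in 25 more payments. Total: 70 + 25 = 95 months.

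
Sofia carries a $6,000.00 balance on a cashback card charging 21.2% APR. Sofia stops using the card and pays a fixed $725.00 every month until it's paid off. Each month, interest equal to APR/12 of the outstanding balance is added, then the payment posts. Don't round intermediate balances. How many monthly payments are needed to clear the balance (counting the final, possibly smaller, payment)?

Monthly rate r = 21.2%/12 = 1.76667% = 0.0176667.
Recurrence: B ← B·(1+r) − $725.00.
Month 1: interest $106.00; balance after payment $5,381.00.
Month 2: interest $95.06; balance after payment $4,751.06.
Closed form: n = −ln(1 − rB₀/P)/ln(1+r) = −ln(0.85379)/ln(1.01767) ≈ 9.026, so the balance reaches zero during payment 10.

10 payments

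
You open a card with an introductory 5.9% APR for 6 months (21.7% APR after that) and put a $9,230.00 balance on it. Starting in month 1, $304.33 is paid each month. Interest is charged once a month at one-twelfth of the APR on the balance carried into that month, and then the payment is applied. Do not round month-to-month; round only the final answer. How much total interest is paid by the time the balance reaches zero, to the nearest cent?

$2,902.79

Promo months 1–6 at r₀ = 5.9%/12 = 0.00491667; months 7+ at r₁ = 21.7%/12 = 0.0180833.
After month 6: iterate B ← B·(1+r₀) − $304.33 for 6 months → $7,657.08.
Then at r₁ with $304.33/mo: n₂ = −ln(1 − r₁·B/P)/ln(1+r₁) ≈ 33.87 → 34 more payments.
Total paid = 39·$304.33 + $263.92 = $12,132.79; interest = $12,132.79 − $9,230.00 = $2,902.79.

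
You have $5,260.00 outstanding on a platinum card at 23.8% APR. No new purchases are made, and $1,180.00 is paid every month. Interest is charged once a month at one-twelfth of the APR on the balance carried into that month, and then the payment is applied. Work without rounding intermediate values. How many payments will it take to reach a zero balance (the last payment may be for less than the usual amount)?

5 months

Monthly rate r = 23.8%/12 = 1.98333% = 0.0198333.
Recurrence: B ← B·(1+r) − $1,180.00.
Month 1: interest $104.32; balance after payment $4,184.32.
Month 2: interest $82.99; balance after payment $3,087.31.
Month 3: interest $61.23; balance after payment $1,968.54.
Month 4: interest $39.04; balance after payment $827.59.
Month 5: interest $16.41; balance after payment $0.00.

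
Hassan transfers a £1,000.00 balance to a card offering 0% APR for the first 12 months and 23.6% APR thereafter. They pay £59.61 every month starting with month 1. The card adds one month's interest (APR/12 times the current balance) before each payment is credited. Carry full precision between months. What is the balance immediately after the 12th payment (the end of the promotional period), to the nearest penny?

£284.68

Promo months 1–12 at r₀ = 0%/12 = 0; months 13+ at r₁ = 23.6%/12 = 0.0196667.
After month 12 (no interest yet): B = £1,000.00 − 12·£59.61 = £284.68.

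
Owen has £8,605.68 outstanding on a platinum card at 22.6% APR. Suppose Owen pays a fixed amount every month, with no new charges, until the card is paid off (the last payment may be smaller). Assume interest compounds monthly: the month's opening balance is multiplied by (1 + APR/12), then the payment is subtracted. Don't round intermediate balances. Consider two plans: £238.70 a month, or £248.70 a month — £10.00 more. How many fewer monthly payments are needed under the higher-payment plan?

Monthly rate r = 22.6%/12 = 1.88333% = 0.0188333.
At £238.70/mo: n = ⌈−ln(1 − rB₀/P)/ln(1+r)⌉ = 61 payments (last £214.82); total interest = total paid − £8,605.68 = £5,931.14.
At £248.70/mo: 57 payments (last £131.01); total interest £5,452.53.
Payments saved = 61 − 57 = 4.

4 fewer payments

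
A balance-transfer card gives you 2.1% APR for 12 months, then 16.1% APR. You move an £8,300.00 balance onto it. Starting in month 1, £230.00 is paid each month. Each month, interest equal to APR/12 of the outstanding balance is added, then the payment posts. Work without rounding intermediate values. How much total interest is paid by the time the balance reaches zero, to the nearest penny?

Promo months 1–12 at r₀ = 2.1%/12 = 0.00175; months 13+ at r₁ = 16.1%/12 = 0.0134167.
After month 12: iterate B ← B·(1+r₀) − £230.00 for 12 months → £5,689.27.
Then at r₁ with £230.00/mo: n₂ = −ln(1 − r₁·B/P)/ln(1+r₁) ≈ 30.26 → 31 more payments.
Total paid = 42·£230.00 + £59.91 = £9,719.91; interest = £9,719.91 − £8,300.00 = £1,419.91.

£1,419.91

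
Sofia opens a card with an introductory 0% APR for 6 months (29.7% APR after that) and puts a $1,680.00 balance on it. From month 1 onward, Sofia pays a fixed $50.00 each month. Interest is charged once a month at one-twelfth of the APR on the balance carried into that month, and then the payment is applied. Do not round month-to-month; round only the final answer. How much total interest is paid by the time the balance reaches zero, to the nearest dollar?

Promo months 1–6 at r₀ = 0%/12 = 0; months 7+ at r₁ = 29.7%/12 = 0.02475.
After month 6 (no interest yet): B = $1,680.00 − 6·$50.00 = $1,380.00.
Then at r₁ with $50.00/mo: n₂ = −ln(1 − r₁·B/P)/ln(1+r₁) ≈ 47.00 → 48 more payments.
Total paid = 53·$50.00 + $0.17 = $2,650.17; interest = $2,650.17 − $1,680.00 = $970.17.

$970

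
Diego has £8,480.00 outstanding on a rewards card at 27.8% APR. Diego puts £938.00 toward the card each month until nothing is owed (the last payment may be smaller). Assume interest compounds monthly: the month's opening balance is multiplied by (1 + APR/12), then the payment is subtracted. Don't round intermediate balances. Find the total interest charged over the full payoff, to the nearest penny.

Monthly rate r = 27.8%/12 = 2.31667% = 0.0231667.
Payoff takes n = ⌈−ln(1 − rB₀/P)/ln(1+r)⌉ = ⌈10.261⌉ = 11 payments; the last is £247.32.
Total paid = 10·£938.00 + £247.32 = £9,627.32.
Total interest = total paid − principal = £9,627.32 − £8,480.00 = £1,147.32.

£1,147.32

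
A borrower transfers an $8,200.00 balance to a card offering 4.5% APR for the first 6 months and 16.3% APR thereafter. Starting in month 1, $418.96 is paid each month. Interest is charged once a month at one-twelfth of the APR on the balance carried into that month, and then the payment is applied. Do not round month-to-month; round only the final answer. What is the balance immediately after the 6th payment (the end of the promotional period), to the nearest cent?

$5,848.79

Promo months 1–6 at r₀ = 4.5%/12 = 0.00375; months 7+ at r₁ = 16.3%/12 = 0.0135833.
After month 6: iterate B ← B·(1+r₀) − $418.96 for 6 months → $5,848.79.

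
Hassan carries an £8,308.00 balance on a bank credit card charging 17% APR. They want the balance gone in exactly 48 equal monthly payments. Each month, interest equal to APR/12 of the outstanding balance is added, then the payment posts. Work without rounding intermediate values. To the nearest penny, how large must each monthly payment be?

Monthly rate r = 17%/12 = 1.41667% = 0.0141667.
Level-payment amortization: P = B₀·r / (1 − (1+r)^(−n)) = 8308.00·0.0141667 / (1 − 1.01417^(−48)).
Denominator 1 − (1+r)^(−48) = 0.49095983.
P = 117.697 / 0.49095983 ≈ 239.73.

£239.73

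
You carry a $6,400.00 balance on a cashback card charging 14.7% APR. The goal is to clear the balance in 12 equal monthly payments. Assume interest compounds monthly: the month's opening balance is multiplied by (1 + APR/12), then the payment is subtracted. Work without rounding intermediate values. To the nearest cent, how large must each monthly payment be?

$576.75

Monthly rate r = 14.7%/12 = 1.225% = 0.01225.
Level-payment amortization: P = B₀·r / (1 − (1+r)^(−n)) = 6400.00·0.01225 / (1 − 1.01225^(−12)).
Denominator 1 − (1+r)^(−12) = 0.13593468.
P = 78.4 / 0.13593468 ≈ 576.75.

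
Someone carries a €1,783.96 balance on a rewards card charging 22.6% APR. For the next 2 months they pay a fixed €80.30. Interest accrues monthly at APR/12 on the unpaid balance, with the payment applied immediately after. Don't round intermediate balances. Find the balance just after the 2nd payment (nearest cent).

Monthly rate r = 22.6%/12 = 1.88333% = 0.0188333.
Each month: B ← B·(1+r) − €80.30.
Month 1: interest €33.60; balance after payment €1,737.26.
Month 2: interest €32.72; balance after payment €1,689.68.

€1,689.68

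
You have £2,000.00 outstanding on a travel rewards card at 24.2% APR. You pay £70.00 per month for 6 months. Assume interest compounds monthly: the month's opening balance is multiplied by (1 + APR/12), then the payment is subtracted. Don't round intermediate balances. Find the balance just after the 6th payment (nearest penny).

£1,812.78

Monthly rate r = 24.2%/12 = 2.01667% = 0.0201667.
Each month: B ← B·(1+r) − £70.00.
Month 1: interest £40.33; balance after payment £1,970.33.
Month 2: interest £39.74; balance after payment £1,940.07.
Month 3: interest £39.12; balance after payment £1,909.19.
Month 4: interest £38.50; balance after payment £1,877.70.
Month 5: interest £37.87; balance after payment £1,845.56.
Month 6: interest £37.22; balance after payment £1,812.78.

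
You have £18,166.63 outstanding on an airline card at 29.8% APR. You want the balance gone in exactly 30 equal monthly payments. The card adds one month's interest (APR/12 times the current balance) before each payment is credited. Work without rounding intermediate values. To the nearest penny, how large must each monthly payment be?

Monthly rate r = 29.8%/12 = 2.48333% = 0.0248333.
Level-payment amortization: P = B₀·r / (1 − (1+r)^(−n)) = 18166.63·0.0248333 / (1 − 1.02483^(−30)).
Denominator 1 − (1+r)^(−30) = 0.520925869.
P = 451.138 / 0.520925869 ≈ 866.03.

£866.03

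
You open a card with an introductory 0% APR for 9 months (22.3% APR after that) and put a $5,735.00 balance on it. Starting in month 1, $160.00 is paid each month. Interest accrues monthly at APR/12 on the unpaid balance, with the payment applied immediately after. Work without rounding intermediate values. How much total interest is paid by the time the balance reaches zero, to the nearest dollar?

$1,709

Promo months 1–9 at r₀ = 0%/12 = 0; months 10+ at r₁ = 22.3%/12 = 0.0185833.
After month 9 (no interest yet): B = $5,735.00 − 9·$160.00 = $4,295.00.
Then at r₁ with $160.00/mo: n₂ = −ln(1 − r₁·B/P)/ln(1+r₁) ≈ 37.52 → 38 more payments.
Total paid = 46·$160.00 + $83.53 = $7,443.53; interest = $7,443.53 − $5,735.00 = $1,708.53.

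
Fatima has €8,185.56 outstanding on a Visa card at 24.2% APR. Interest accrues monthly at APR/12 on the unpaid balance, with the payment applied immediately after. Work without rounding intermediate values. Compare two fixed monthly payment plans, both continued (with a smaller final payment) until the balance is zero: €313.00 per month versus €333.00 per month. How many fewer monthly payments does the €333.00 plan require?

3 fewer payments

Monthly rate r = 24.2%/12 = 2.01667% = 0.0201667.
At €313.00/mo: n = ⌈−ln(1 − rB₀/P)/ln(1+r)⌉ = 38 payments (last €169.43); total interest = total paid − €8,185.56 = €3,564.87.
At €333.00/mo: 35 payments (last €97.14); total interest €3,233.58.
Payments saved = 38 − 35 = 3.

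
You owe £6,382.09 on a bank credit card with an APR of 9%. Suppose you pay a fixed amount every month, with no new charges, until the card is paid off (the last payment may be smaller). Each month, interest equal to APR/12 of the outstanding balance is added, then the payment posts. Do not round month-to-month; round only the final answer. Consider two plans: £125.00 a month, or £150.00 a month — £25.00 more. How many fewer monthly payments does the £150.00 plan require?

13 fewer payments

Monthly rate r = 9%/12 = 0.75% = 0.0075.
At £125.00/mo: n = ⌈−ln(1 − rB₀/P)/ln(1+r)⌉ = 65 payments (last £76.34); total interest = total paid − £6,382.09 = £1,694.25.
At £150.00/mo: 52 payments (last £65.86); total interest £1,333.77.
Payments saved = 65 − 52 = 13.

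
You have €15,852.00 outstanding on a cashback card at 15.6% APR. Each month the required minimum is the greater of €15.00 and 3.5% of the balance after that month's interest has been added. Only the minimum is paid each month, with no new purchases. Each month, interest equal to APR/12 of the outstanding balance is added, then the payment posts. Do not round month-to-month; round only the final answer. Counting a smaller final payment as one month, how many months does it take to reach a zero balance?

195 months

Monthly rate r = 15.6%/12 = 1.3% = 0.013.
While 3.5% of the post-interest balance exceeds €15.00, each month B ← (B·(1+r))·(1 − 0.035), i.e. B shrinks by the factor (1+r)·0.965 = 0.97754.
This holds for months 1–160. Entering month 161 the balance is €418.76; 3.5% of the post-interest balance is now below €15.00, so the flat €15.00 minimum applies from here.
From month 161 a fixed €15.00 at rate r clears €418.76 in 35 more payments. Total: 160 + 35 = 195 months.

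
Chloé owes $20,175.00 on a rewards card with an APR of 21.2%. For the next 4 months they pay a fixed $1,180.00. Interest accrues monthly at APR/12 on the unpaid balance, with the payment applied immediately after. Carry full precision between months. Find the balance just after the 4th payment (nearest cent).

Monthly rate r = 21.2%/12 = 1.76667% = 0.0176667.
Each month: B ← B·(1+r) − $1,180.00.
Month 1: interest $356.43; balance after payment $19,351.42.
Month 2: interest $341.88; balance after payment $18,513.30.
Month 3: interest $327.07; balance after payment $17,660.37.
Month 4: interest $312.00; balance after payment $16,792.37.

$16,792.37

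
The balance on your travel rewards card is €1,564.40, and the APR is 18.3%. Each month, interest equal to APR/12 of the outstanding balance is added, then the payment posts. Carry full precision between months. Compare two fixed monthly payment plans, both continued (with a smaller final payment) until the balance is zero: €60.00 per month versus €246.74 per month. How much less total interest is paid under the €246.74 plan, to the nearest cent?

Monthly rate r = 18.3%/12 = 1.525% = 0.01525.
At €60.00/mo: n = ⌈−ln(1 − rB₀/P)/ln(1+r)⌉ = 34 payments (last €29.50); total interest = total paid − €1,564.40 = €445.10.
At €246.74/mo: 7 payments (last €177.74); total interest €93.78.
Interest saved = €445.10 − €93.78 = €351.32.

€351.32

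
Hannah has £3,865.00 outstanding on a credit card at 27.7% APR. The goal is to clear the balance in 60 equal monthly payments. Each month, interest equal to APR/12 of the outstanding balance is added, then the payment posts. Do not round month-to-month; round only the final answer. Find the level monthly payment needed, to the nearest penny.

Monthly rate r = 27.7%/12 = 2.30833% = 0.0230833.
Level-payment amortization: P = B₀·r / (1 − (1+r)^(−n)) = 3865.00·0.0230833 / (1 − 1.02308^(−60)).
Denominator 1 − (1+r)^(−60) = 0.745704068.
P = 89.2171 / 0.745704068 ≈ 119.64.

£119.64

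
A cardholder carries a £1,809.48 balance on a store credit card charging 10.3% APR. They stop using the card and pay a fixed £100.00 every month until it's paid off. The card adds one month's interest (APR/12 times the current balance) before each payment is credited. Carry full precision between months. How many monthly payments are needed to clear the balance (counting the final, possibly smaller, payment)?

20 months

Monthly rate r = 10.3%/12 = 0.858333% = 0.00858333.
Recurrence: B ← B·(1+r) − £100.00.
Month 1: interest £15.53; balance after payment £1,725.01.
Month 2: interest £14.81; balance after payment £1,639.82.
Closed form: n = −ln(1 − rB₀/P)/ln(1+r) = −ln(0.84469)/ln(1.00858) ≈ 19.749, so the balance reaches zero during payment 20.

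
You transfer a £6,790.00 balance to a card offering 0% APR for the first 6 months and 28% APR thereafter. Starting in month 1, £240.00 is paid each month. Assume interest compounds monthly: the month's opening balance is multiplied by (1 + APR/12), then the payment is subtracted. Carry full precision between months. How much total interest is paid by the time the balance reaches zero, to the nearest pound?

£2,291

Promo months 1–6 at r₀ = 0%/12 = 0; months 7+ at r₁ = 28%/12 = 0.0233333.
After month 6 (no interest yet): B = £6,790.00 − 6·£240.00 = £5,350.00.
Then at r₁ with £240.00/mo: n₂ = −ln(1 − r₁·B/P)/ln(1+r₁) ≈ 31.83 → 32 more payments.
Total paid = 37·£240.00 + £200.53 = £9,080.53; interest = £9,080.53 − £6,790.00 = £2,290.53.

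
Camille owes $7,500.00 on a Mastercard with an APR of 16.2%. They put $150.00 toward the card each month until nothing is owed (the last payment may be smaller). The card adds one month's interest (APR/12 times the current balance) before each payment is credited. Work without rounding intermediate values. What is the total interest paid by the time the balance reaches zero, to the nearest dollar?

Monthly rate r = 16.2%/12 = 1.35% = 0.0135.
Payoff takes n = ⌈−ln(1 − rB₀/P)/ln(1+r)⌉ = ⌈83.815⌉ = 84 payments; the last is $122.37.
Total paid = 83·$150.00 + $122.37 = $12,572.37.
Total interest = total paid − principal = $12,572.37 − $7,500.00 = $5,072.37.

$5,072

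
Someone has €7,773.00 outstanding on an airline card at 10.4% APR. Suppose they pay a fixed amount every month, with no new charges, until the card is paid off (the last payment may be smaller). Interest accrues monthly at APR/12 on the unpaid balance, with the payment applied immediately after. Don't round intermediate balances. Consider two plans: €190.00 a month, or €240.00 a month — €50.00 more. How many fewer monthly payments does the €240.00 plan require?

12 fewer payments

Monthly rate r = 10.4%/12 = 0.866667% = 0.00866667.
At €190.00/mo: n = ⌈−ln(1 − rB₀/P)/ln(1+r)⌉ = 51 payments (last €140.05); total interest = total paid − €7,773.00 = €1,867.05.
At €240.00/mo: 39 payments (last €43.28); total interest €1,390.28.
Payments saved = 51 − 39 = 12.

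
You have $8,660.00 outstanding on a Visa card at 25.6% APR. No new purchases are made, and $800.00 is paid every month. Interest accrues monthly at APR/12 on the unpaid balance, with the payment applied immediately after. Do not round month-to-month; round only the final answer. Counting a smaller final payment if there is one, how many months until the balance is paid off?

Monthly rate r = 25.6%/12 = 2.13333% = 0.0213333.
Recurrence: B ← B·(1+r) − $800.00.
Month 1: interest $184.75; balance after payment $8,044.75.
Month 2: interest $171.62; balance after payment $7,416.37.
Closed form: n = −ln(1 − rB₀/P)/ln(1+r) = −ln(0.76907)/ln(1.02133) ≈ 12.439, so the balance reaches zero during payment 13.

13 months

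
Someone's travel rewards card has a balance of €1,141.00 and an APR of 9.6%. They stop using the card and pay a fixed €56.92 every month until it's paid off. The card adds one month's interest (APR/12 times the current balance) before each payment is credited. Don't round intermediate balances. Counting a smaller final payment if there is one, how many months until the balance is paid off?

22 months

Monthly rate r = 9.6%/12 = 0.8% = 0.008.
Recurrence: B ← B·(1+r) − €56.92.
Month 1: interest €9.13; balance after payment €1,093.21.
Month 2: interest €8.75; balance after payment €1,045.03.
Closed form: n = −ln(1 − rB₀/P)/ln(1+r) = −ln(0.83963)/ln(1.008) ≈ 21.936, so the balance reaches zero during payment 22.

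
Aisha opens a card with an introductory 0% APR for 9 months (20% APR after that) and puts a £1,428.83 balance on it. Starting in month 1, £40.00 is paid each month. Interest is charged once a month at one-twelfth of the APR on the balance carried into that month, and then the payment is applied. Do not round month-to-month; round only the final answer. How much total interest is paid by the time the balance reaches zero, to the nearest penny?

£357.59

Promo months 1–9 at r₀ = 0%/12 = 0; months 10+ at r₁ = 20%/12 = 0.0166667.
After month 9 (no interest yet): B = £1,428.83 − 9·£40.00 = £1,068.83.
Then at r₁ with £40.00/mo: n₂ = −ln(1 − r₁·B/P)/ln(1+r₁) ≈ 35.66 → 36 more payments.
Total paid = 44·£40.00 + £26.42 = £1,786.42; interest = £1,786.42 − £1,428.83 = £357.59.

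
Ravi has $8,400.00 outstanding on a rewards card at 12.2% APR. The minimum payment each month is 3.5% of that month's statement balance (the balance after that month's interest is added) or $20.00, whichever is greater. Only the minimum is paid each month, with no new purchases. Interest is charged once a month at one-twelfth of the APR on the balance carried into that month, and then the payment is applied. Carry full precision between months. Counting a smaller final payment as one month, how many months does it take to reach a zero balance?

Monthly rate r = 12.2%/12 = 1.01667% = 0.0101667.
While 3.5% of the post-interest balance exceeds $20.00, each month B ← (B·(1+r))·(1 − 0.035), i.e. B shrinks by the factor (1+r)·0.965 = 0.97481.
This holds for months 1–106. Entering month 107 the balance is $562.13; 3.5% of the post-interest balance is now below $20.00, so the flat $20.00 minimum applies from here.
From month 107 a fixed $20.00 at rate r clears $562.13 in 34 more payments. Total: 106 + 34 = 140 months.

140 months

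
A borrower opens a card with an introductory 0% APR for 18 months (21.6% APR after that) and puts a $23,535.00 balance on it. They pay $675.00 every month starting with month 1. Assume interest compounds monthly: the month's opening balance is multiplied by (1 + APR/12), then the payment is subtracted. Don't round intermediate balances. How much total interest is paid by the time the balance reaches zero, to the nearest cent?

$2,306.64

Promo months 1–18 at r₀ = 0%/12 = 0; months 19+ at r₁ = 21.6%/12 = 0.018.
After month 18 (no interest yet): B = $23,535.00 − 18·$675.00 = $11,385.00.
Then at r₁ with $675.00/mo: n₂ = −ln(1 − r₁·B/P)/ln(1+r₁) ≈ 20.28 → 21 more payments.
Total paid = 38·$675.00 + $191.64 = $25,841.64; interest = $25,841.64 − $23,535.00 = $2,306.64.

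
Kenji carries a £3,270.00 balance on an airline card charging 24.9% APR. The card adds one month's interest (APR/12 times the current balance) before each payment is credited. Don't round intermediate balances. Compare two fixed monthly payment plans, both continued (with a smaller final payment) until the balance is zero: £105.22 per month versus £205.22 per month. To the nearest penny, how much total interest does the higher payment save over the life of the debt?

Monthly rate r = 24.9%/12 = 2.075% = 0.02075.
At £105.22/mo: n = ⌈−ln(1 − rB₀/P)/ln(1+r)⌉ = 51 payments (last £43.14); total interest = total paid − £3,270.00 = £2,034.14.
At £205.22/mo: 20 payments (last £112.51); total interest £741.69.
Interest saved = £2,034.14 − £741.69 = £1,292.45.

£1,292.45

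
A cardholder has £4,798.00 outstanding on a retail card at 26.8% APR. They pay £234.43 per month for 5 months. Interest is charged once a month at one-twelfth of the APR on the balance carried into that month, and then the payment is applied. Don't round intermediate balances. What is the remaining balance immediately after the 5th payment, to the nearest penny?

Monthly rate r = 26.8%/12 = 2.23333% = 0.0223333.
Each month: B ← B·(1+r) − £234.43.
Month 1: interest £107.16; balance after payment £4,670.73.
Month 2: interest £104.31; balance after payment £4,540.61.
Month 3: interest £101.41; balance after payment £4,407.59.
Month 4: interest £98.44; balance after payment £4,271.59.
Month 5: interest £95.40; balance after payment £4,132.56.

£4,132.56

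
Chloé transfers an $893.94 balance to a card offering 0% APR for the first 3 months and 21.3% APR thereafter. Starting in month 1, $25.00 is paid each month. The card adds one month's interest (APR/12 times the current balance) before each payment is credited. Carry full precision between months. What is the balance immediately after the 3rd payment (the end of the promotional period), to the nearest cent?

Promo months 1–3 at r₀ = 0%/12 = 0; months 4+ at r₁ = 21.3%/12 = 0.01775.
After month 3 (no interest yet): B = $893.94 − 3·$25.00 = $818.94.

$818.94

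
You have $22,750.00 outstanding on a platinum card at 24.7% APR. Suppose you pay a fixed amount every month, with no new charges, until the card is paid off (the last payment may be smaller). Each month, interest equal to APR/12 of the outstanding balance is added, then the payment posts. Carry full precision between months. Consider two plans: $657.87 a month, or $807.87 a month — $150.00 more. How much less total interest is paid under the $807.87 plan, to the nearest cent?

$5,805.86

Monthly rate r = 24.7%/12 = 2.05833% = 0.0205833.
At $657.87/mo: n = ⌈−ln(1 − rB₀/P)/ln(1+r)⌉ = 62 payments (last $41.05); total interest = total paid − $22,750.00 = $17,421.12.
At $807.87/mo: 43 payments (last $434.72); total interest $11,615.26.
Interest saved = $17,421.12 − $11,615.26 = $5,805.86.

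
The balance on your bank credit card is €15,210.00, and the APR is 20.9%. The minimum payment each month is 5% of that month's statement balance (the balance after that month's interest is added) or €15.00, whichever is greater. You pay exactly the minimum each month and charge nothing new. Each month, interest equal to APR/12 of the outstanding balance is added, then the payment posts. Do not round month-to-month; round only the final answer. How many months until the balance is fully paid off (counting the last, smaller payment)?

Monthly rate r = 20.9%/12 = 1.74167% = 0.0174167.
While 5% of the post-interest balance exceeds €15.00, each month B ← (B·(1+r))·(1 − 0.05), i.e. B shrinks by the factor (1+r)·0.95 = 0.96655.
This holds for months 1–116. Entering month 117 the balance is €293.72; 5% of the post-interest balance is now below €15.00, so the flat €15.00 minimum applies from here.
From month 117 a fixed €15.00 at rate r clears €293.72 in 25 more payments. Total: 116 + 25 = 141 months.

141 months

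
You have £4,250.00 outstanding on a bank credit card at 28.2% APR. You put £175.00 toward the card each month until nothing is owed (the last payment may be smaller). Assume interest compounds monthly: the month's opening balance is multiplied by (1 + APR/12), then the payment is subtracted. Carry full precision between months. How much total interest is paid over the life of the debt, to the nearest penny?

£2,121.46

Monthly rate r = 28.2%/12 = 2.35% = 0.0235.
Payoff takes n = ⌈−ln(1 − rB₀/P)/ln(1+r)⌉ = ⌈36.406⌉ = 37 payments; the last is £71.46.
Total paid = 36·£175.00 + £71.46 = £6,371.46.
Total interest = total paid − principal = £6,371.46 − £4,250.00 = £2,121.46.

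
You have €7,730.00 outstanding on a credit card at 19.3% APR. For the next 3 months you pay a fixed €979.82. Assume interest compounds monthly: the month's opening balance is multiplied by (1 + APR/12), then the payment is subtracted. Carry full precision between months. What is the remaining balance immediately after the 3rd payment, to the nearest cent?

Monthly rate r = 19.3%/12 = 1.60833% = 0.0160833.
Each month: B ← B·(1+r) − €979.82.
Month 1: interest €124.32; balance after payment €6,874.50.
Month 2: interest €110.56; balance after payment €6,005.25.
Month 3: interest €96.58; balance after payment €5,122.01.

€5,122.01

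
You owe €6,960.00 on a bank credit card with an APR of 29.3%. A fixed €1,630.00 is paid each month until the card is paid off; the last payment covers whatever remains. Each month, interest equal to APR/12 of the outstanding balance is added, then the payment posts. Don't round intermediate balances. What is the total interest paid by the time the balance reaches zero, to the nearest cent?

Monthly rate r = 29.3%/12 = 2.44167% = 0.0244167.
Payoff takes n = ⌈−ln(1 − rB₀/P)/ln(1+r)⌉ = ⌈4.564⌉ = 5 payments; the last is €924.39.
Total paid = 4·€1,630.00 + €924.39 = €7,444.39.
Total interest = total paid − principal = €7,444.39 − €6,960.00 = €484.39.

€484.39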